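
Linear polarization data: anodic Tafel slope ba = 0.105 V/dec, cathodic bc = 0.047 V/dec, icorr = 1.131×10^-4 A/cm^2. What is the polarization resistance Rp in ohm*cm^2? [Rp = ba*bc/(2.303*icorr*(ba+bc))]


Apply the Stern-Geary equation: Rp = ba*bc / (2.303*icorr*(ba+bc))
ba*bc = 0.105*0.047 = 0.004935
ba+bc = 0.152; 2.303*icorr*(ba+bc) = 2.303*1.131×10^-4*0.152 = 3.9591334×10^-5
Rp = 0.004935 / 3.9591334×10^-5 = 124.65 ohm*cm^2

124.65 ohm*cm^2


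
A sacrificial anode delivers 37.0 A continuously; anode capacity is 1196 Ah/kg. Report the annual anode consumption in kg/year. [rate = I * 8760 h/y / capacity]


Annual consumption = current * hours per year / capacity
Rate = 37.0 * 8760 / 1196 = 271.0 kg/year

271.0 kg/year


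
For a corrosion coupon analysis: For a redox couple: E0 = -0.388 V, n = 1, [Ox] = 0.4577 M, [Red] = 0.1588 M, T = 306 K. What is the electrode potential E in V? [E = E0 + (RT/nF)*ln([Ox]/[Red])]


Apply the Nernst equation: E = E0 + (RT/nF)*ln([Ox]/[Red])
Step 1: RT/nF = 8.314*306/(1*96485) = 0.02636766 V
Step 2: [Ox]/[Red] = 0.4577/0.1588 = 2.882242
Step 3: ln(2.882242) = 1.058568
Step 4: correction = 0.02636766 * 1.058568 = 0.0279 V
E = -0.388 + 0.0279 = -0.3601 V

-0.3601 V


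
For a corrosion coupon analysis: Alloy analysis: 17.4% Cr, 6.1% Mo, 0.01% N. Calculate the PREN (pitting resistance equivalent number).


Apply the PREN formula: PREN = Cr + 3.3*Mo + 16*N
PREN = 17.4 + 3.3*6.1 + 16*0.01
PREN = 17.4 + 20.13 + 0.16 = 37.69

37.69


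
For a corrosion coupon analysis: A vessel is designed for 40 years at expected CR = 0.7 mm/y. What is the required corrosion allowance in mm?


Corrosion allowance = CR × design life
CA = 0.7 * 40 = 28.0 mm

28.0 mm


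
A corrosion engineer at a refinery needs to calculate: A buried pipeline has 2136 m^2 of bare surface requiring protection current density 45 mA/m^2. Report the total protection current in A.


I = area * current density, then convert mA → A (÷1000)
I = 2136 * 45 / 1000 = 96.12 A

96.12 A


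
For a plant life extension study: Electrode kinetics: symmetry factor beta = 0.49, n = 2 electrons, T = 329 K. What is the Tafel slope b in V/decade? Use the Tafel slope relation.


Apply the Tafel slope relation: b = 2.303*R*T/(beta*n*F)
Numerator: 2.303 * 8.314 * 329 = 6299.41
Denominator: 0.49 * 2 * 96485 = 94555.3
b = 6299.41 / 94555.3 = 0.067 V/decade

0.067 V/decade


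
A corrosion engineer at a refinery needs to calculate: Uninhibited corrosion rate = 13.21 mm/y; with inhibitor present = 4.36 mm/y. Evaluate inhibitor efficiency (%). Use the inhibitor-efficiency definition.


Apply the inhibitor-efficiency definition: IE = (CR_blank − CR_inh)/CR_blank × 100
IE = (13.21 − 4.36) / 13.21 × 100
IE = 8.85 / 13.21 × 100 = 67.0 %

67.0 %


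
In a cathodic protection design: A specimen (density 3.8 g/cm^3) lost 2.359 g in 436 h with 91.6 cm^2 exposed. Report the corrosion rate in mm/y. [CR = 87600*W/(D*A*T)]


Apply the mm/y weight-loss relation: CR = 87600 * W / (D * A * T)
Numerator: 87600 * 2.359 = 206648.4
Denominator: 3.8 * 91.6 * 436 = 151762.88
CR = 206648.4 / 151762.88 = 1.361653 mm/y

1.361653 mm/y


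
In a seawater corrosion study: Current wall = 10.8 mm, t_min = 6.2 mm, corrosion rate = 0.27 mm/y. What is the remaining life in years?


Apply the remaining-life relation: RL = (t_current − t_min) / CR
RL = (10.8 − 6.2) / 0.27 = 4.6 / 0.27 = 17.0 years

17.0 years


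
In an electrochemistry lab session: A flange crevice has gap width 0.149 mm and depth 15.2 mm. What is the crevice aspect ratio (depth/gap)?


Aspect ratio = depth / gap
Ratio = 15.2 / 0.149 = 102.0

102.0


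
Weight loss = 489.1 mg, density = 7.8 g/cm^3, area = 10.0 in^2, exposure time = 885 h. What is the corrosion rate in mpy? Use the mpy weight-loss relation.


Apply the mpy weight-loss relation: CR = 534 * W / (D * A * T)
Numerator: 534 * 489.1 = 261179.4
Denominator: 7.8 * 10.0 * 885 = 69030.0
CR = 261179.4 / 69030.0 = 3.784 mpy

3.784 mpy


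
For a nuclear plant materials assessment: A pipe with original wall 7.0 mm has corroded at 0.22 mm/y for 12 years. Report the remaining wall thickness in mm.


Remaining wall = original − CR × time
t = 7.0 − 0.22*12 = 7.0 − 2.64 = 4.36 mm

4.36 mm


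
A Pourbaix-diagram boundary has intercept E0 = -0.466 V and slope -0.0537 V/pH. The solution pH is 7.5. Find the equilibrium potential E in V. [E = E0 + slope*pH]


Apply the Pourbaix line equation: E = E0 + slope*pH
E = -0.466 + (-0.0537)*7.5 = -0.466 + (-0.40275) = -0.86875 V
Rounded to 4 decimal places: E = -0.8688 V

-0.8688 V


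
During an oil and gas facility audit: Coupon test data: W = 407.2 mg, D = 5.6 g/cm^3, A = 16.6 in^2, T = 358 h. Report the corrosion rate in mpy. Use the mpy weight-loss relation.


Apply the mpy weight-loss relation: CR = 534 * W / (D * A * T)
Numerator: 534 * 407.2 = 217444.8
Denominator: 5.6 * 16.6 * 358 = 33279.68
CR = 217444.8 / 33279.68 = 6.534 mpy

6.534 mpy


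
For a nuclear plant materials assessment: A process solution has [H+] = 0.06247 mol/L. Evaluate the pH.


pH = −log10[H+]
pH = −log10(0.06247) = 1.2

1.2


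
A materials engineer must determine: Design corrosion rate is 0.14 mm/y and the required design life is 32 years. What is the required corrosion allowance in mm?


Corrosion allowance = CR × design life
CA = 0.14 * 32 = 4.48 mm

4.48 mm


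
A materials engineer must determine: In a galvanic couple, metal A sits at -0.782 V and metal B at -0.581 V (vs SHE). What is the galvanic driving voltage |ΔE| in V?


Driving voltage is the absolute potential difference.
|ΔE| = |-0.782 − (-0.581)| = 0.201 V

0.201 V


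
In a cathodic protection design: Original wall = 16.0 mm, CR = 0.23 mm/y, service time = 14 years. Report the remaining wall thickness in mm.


Remaining wall = original − CR × time
t = 16.0 − 0.23*14 = 16.0 − 3.22 = 12.78 mm

12.78 mm


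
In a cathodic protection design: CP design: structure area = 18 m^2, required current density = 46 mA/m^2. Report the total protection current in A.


I = area * current density, then convert mA → A (÷1000)
I = 18 * 46 / 1000 = 0.83 A

0.83 A


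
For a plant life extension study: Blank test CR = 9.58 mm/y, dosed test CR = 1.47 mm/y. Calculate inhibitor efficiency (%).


Apply the inhibitor-efficiency definition: IE = (CR_blank − CR_inh)/CR_blank × 100
IE = (9.58 − 1.47) / 9.58 × 100
IE = 8.11 / 9.58 × 100 = 84.7 %

84.7 %


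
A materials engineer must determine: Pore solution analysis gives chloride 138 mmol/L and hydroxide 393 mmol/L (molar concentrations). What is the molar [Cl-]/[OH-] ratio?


Threshold parameter = [Cl-] / [OH-] (molar basis; both in mmol/L, so units cancel)
Ratio = 138 / 393 = 0.35

0.35


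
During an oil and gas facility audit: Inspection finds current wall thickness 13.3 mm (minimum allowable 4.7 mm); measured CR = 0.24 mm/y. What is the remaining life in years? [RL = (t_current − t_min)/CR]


Apply the remaining-life relation: RL = (t_current − t_min) / CR
RL = (13.3 − 4.7) / 0.24 = 8.6 / 0.24 = 35.8 years

35.8 years


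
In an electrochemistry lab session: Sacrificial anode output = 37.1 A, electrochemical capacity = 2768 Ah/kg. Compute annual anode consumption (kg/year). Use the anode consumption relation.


Annual consumption = current * hours per year / capacity
Rate = 37.1 * 8760 / 2768 = 117.4 kg/year

117.4 kg/year


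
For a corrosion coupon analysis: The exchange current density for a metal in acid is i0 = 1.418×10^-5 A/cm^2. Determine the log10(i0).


i0 = 1.418×10^-5 A/cm^2
log10(i0) = -4.848

-4.848


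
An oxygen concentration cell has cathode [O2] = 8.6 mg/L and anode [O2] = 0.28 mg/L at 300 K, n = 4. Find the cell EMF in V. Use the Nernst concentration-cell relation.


Apply the Nernst concentration-cell relation: E = (RT/nF)*ln(C_cathode/C_anode)
RT/nF = 8.314*300/(4*96485) = 0.00646266 V
ln(8.6/0.28) = 3.42473
E = 0.00646266 * 3.42473 = 0.02213 V

0.02213 V


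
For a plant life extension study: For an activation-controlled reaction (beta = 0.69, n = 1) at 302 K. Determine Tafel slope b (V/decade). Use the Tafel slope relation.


Apply the Tafel slope relation: b = 2.303*R*T/(beta*n*F)
Numerator: 2.303 * 8.314 * 302 = 5782.44
Denominator: 0.69 * 1 * 96485 = 66574.65
b = 5782.44 / 66574.65 = 0.0869 V/decade

0.0869 V/decade


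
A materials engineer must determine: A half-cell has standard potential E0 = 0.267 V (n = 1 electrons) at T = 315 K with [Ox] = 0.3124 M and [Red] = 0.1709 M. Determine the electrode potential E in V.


Apply the Nernst equation: E = E0 + (RT/nF)*ln([Ox]/[Red])
Step 1: RT/nF = 8.314*315/(1*96485) = 0.02714318 V
Step 2: [Ox]/[Red] = 0.3124/0.1709 = 1.82797
Step 3: ln(1.82797) = 0.603206
Step 4: correction = 0.02714318 * 0.603206 = 0.0164 V
E = 0.267 + 0.0164 = 0.2834 V

0.2834 V


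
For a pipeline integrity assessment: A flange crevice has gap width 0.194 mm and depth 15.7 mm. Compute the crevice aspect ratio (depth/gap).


Aspect ratio = depth / gap
Ratio = 15.7 / 0.194 = 80.9

80.9


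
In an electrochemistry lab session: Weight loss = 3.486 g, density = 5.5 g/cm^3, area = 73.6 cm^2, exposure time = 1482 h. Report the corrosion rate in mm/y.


Apply the mm/y weight-loss relation: CR = 87600 * W / (D * A * T)
Numerator: 87600 * 3.486 = 305373.6
Denominator: 5.5 * 73.6 * 1482 = 599913.6
CR = 305373.6 / 599913.6 = 0.509 mm/y

0.509 mm/y


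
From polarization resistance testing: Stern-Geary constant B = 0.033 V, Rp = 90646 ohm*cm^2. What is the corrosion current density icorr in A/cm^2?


Apply the Stern-Geary relation: icorr = B / Rp
icorr = 0.033 / 90646 = 3.641×10^-7 A/cm^2

3.641×10^-7 A/cm^2


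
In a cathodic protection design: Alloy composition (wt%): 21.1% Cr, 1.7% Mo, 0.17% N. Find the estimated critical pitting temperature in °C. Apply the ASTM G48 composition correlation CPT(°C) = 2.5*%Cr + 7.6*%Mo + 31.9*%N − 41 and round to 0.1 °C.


Apply the ASTM G48 empirical CPT estimate: CPT(°C) = 2.5*%Cr + 7.6*%Mo + 31.9*%N − 41
2.5*21.1 = 52.75; 7.6*1.7 = 12.92; 31.9*0.17 = 5.423
CPT = 52.75 + 12.92 + 5.423 − 41 = 30.093 °C
Rounded to 0.1 °C: CPT ≈ 30.1 °C

30.1 °C


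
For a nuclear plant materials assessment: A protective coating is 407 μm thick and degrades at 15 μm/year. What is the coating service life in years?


Service life = thickness / degradation rate
Life = 407 / 15 = 27.1 years

27.1 years


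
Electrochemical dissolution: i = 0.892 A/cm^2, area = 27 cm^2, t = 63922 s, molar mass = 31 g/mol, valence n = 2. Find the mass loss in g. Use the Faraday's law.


Apply Faraday's law: m = i*A*t*M / (n*F)
Total charge passed Q = i*A*t = 0.892*27*63922 = 1539497.448 C
m = Q*M/(n*F) = 1539497.448*31/(2*96485) = 247.31523 g

247.31523 g


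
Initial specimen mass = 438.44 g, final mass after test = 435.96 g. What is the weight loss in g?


Weight loss = initial − final
WL = 438.44 − 435.96 = 2.48 g

2.48 g


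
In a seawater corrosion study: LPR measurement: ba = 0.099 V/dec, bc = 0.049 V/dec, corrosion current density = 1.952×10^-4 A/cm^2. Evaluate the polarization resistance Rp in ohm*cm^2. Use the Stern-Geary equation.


Apply the Stern-Geary equation: Rp = ba*bc / (2.303*icorr*(ba+bc))
ba*bc = 0.099*0.049 = 0.004851
ba+bc = 0.148; 2.303*icorr*(ba+bc) = 2.303*1.952×10^-4*0.148 = 6.6532749×10^-5
Rp = 0.004851 / 6.6532749×10^-5 = 72.91 ohm*cm^2

72.91 ohm*cm^2


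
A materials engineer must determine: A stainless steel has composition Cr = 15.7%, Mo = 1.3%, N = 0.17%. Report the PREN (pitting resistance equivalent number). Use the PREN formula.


Apply the PREN formula: PREN = Cr + 3.3*Mo + 16*N
PREN = 15.7 + 3.3*1.3 + 16*0.17
PREN = 15.7 + 4.29 + 2.72 = 22.71

22.71


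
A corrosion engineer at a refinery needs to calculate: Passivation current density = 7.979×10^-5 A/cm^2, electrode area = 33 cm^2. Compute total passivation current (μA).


I = i_pass * A, then convert A → μA (×10^6)
I = 7.979×10^-5 * 33 * 10^6 = 2633.07 μA

2633.07 μA


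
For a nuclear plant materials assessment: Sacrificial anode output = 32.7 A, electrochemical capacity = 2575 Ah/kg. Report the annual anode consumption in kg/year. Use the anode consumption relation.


Annual consumption = current * hours per year / capacity
Rate = 32.7 * 8760 / 2575 = 111.2 kg/year

111.2 kg/year


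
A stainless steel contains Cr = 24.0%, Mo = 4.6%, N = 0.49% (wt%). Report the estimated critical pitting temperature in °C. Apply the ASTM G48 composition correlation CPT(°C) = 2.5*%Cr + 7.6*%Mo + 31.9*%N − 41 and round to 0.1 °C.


Apply the ASTM G48 empirical CPT estimate: CPT(°C) = 2.5*%Cr + 7.6*%Mo + 31.9*%N − 41
2.5*24.0 = 60; 7.6*4.6 = 34.96; 31.9*0.49 = 15.631
CPT = 60 + 34.96 + 15.631 − 41 = 69.591 °C
Rounded to 0.1 °C: CPT ≈ 69.6 °C

69.6 °C


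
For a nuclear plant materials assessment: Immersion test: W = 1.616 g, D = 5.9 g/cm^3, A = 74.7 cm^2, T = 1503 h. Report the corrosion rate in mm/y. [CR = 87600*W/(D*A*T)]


Apply the mm/y weight-loss relation: CR = 87600 * W / (D * A * T)
Numerator: 87600 * 1.616 = 141561.6
Denominator: 5.9 * 74.7 * 1503 = 662417.19
CR = 141561.6 / 662417.19 = 0.213705 mm/y

0.213705 mm/y


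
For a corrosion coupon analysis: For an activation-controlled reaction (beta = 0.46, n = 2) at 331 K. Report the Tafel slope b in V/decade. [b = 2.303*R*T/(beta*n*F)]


Apply the Tafel slope relation: b = 2.303*R*T/(beta*n*F)
Numerator: 2.303 * 8.314 * 331 = 6337.7
Denominator: 0.46 * 2 * 96485 = 88766.2
b = 6337.7 / 88766.2 = 0.071 V/decade

0.071 V/decade


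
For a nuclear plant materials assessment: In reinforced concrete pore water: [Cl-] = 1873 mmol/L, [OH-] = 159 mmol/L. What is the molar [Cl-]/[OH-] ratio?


Threshold parameter = [Cl-] / [OH-] (molar basis; both in mmol/L, so units cancel)
Ratio = 1873 / 159 = 11.78

11.78


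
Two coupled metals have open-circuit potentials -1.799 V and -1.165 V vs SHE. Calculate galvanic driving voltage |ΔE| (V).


Driving voltage is the absolute potential difference.
|ΔE| = |-1.799 − (-1.165)| = 0.634 V

0.634 V


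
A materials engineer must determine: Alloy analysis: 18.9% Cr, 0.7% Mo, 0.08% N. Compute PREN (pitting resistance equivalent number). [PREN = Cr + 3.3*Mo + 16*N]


Apply the PREN formula: PREN = Cr + 3.3*Mo + 16*N
PREN = 18.9 + 3.3*0.7 + 16*0.08
PREN = 18.9 + 2.31 + 1.28 = 22.49

22.49


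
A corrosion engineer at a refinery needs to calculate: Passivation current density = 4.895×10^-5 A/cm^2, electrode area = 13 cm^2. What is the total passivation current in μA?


I = i_pass * A, then convert A → μA (×10^6)
I = 4.895×10^-5 * 13 * 10^6 = 636.35 μA

636.35 μA


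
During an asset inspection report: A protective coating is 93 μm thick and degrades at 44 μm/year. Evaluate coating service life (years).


Service life = thickness / degradation rate
Life = 93 / 44 = 2.1 years

2.1 years


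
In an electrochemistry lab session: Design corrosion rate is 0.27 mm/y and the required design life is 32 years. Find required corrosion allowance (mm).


Corrosion allowance = CR × design life
CA = 0.27 * 32 = 8.64 mm

8.64 mm


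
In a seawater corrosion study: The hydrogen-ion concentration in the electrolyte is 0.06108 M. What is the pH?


pH = −log10[H+]
pH = −log10(0.06108) = 1.21

1.21


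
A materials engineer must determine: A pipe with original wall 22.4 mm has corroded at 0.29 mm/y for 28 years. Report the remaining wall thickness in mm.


Remaining wall = original − CR × time
t = 22.4 − 0.29*28 = 22.4 − 8.12 = 14.28 mm

14.28 mm


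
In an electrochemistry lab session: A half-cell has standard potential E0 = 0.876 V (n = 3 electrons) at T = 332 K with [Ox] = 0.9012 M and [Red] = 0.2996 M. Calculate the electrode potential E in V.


Apply the Nernst equation: E = E0 + (RT/nF)*ln([Ox]/[Red])
Step 1: RT/nF = 8.314*332/(3*96485) = 0.00953602 V
Step 2: [Ox]/[Red] = 0.9012/0.2996 = 3.008011
Step 3: ln(3.008011) = 1.101279
Step 4: correction = 0.00953602 * 1.101279 = 0.0105 V
E = 0.876 + 0.0105 = 0.8865 V

0.8865 V


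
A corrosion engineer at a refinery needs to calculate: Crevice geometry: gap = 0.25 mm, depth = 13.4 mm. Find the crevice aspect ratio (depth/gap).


Aspect ratio = depth / gap
Ratio = 13.4 / 0.25 = 53.6

53.6


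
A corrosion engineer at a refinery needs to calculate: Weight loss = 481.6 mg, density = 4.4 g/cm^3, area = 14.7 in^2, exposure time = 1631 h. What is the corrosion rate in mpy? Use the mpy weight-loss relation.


Apply the mpy weight-loss relation: CR = 534 * W / (D * A * T)
Numerator: 534 * 481.6 = 257174.4
Denominator: 4.4 * 14.7 * 1631 = 105493.08
CR = 257174.4 / 105493.08 = 2.4378 mpy

2.4378 mpy


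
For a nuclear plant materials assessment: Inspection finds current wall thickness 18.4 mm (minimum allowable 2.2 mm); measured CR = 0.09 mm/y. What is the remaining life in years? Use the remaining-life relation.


Apply the remaining-life relation: RL = (t_current − t_min) / CR
RL = (18.4 − 2.2) / 0.09 = 16.2 / 0.09 = 180.0 years

180.0 years


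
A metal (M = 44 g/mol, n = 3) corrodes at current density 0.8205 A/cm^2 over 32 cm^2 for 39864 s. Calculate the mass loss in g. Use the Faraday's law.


Apply Faraday's law: m = i*A*t*M / (n*F)
Total charge passed Q = i*A*t = 0.8205*32*39864 = 1046669.184 C
m = Q*M/(n*F) = 1046669.184*44/(3*96485) = 159.10399 g

159.10399 g


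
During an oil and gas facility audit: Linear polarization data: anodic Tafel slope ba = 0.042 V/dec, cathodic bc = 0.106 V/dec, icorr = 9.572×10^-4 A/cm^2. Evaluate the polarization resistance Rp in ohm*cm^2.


Apply the Stern-Geary equation: Rp = ba*bc / (2.303*icorr*(ba+bc))
ba*bc = 0.042*0.106 = 0.004452
ba+bc = 0.148; 2.303*icorr*(ba+bc) = 2.303*9.572×10^-4*0.148 = 3.2625588×10^-4
Rp = 0.004452 / 3.2625588×10^-4 = 13.6 ohm*cm^2

13.6 ohm*cm^2


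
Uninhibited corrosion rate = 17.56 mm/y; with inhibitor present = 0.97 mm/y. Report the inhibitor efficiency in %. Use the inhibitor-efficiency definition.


Apply the inhibitor-efficiency definition: IE = (CR_blank − CR_inh)/CR_blank × 100
IE = (17.56 − 0.97) / 17.56 × 100
IE = 16.59 / 17.56 × 100 = 94.5 %

94.5 %


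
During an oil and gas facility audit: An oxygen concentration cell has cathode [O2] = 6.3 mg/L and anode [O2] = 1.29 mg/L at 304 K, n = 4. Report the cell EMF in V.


Apply the Nernst concentration-cell relation: E = (RT/nF)*ln(C_cathode/C_anode)
RT/nF = 8.314*304/(4*96485) = 0.00654883 V
ln(6.3/1.29) = 1.58591
E = 0.00654883 * 1.58591 = 0.01039 V

0.01039 V


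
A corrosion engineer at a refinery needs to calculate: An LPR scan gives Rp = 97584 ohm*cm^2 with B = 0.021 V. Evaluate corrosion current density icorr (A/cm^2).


Apply the Stern-Geary relation: icorr = B / Rp
icorr = 0.021 / 97584 = 2.152×10^-7 A/cm^2

2.152×10^-7 A/cm^2


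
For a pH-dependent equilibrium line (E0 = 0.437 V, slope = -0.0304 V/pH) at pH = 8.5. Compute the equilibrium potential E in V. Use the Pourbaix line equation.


Apply the Pourbaix line equation: E = E0 + slope*pH
E = 0.437 + (-0.0304)*8.5 = 0.437 + (-0.2584) = 0.1786 V
Rounded to 3 decimal places: E = 0.179 V

0.179 V


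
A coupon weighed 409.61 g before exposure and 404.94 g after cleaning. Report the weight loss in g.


Weight loss = initial − final
WL = 409.61 − 404.94 = 4.67 g

4.67 g


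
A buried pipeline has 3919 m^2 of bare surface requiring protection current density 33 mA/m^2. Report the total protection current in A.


I = area * current density, then convert mA → A (÷1000)
I = 3919 * 33 / 1000 = 129.33 A

129.33 A


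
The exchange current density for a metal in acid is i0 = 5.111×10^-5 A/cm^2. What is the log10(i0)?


i0 = 5.111×10^-5 A/cm^2
log10(i0) = -4.291

-4.291


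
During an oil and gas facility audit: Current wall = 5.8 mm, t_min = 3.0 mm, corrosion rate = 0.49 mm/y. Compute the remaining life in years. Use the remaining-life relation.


Apply the remaining-life relation: RL = (t_current − t_min) / CR
RL = (5.8 − 3.0) / 0.49 = 2.8 / 0.49 = 5.7 years

5.7 years


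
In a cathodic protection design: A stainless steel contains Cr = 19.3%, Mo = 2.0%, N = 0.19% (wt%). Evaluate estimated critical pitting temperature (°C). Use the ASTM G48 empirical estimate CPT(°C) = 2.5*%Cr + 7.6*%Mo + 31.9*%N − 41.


Apply the ASTM G48 empirical CPT estimate: CPT(°C) = 2.5*%Cr + 7.6*%Mo + 31.9*%N − 41
2.5*19.3 = 48.25; 7.6*2.0 = 15.2; 31.9*0.19 = 6.061
CPT = 48.25 + 15.2 + 6.061 − 41 = 28.511 °C
Rounded to 0.1 °C: CPT ≈ 28.5 °C

28.5 °C


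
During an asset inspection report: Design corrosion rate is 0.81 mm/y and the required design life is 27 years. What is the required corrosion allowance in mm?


Corrosion allowance = CR × design life
CA = 0.81 * 27 = 21.87 mm

21.87 mm


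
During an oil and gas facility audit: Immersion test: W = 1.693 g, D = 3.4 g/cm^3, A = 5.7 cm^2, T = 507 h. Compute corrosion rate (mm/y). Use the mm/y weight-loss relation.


Apply the mm/y weight-loss relation: CR = 87600 * W / (D * A * T)
Numerator: 87600 * 1.693 = 148306.8
Denominator: 3.4 * 5.7 * 507 = 9825.66
CR = 148306.8 / 9825.66 = 15.09383 mm/y

15.09383 mm/y


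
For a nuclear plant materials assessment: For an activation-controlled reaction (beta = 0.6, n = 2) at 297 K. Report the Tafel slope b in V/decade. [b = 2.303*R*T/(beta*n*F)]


Apply the Tafel slope relation: b = 2.303*R*T/(beta*n*F)
Numerator: 2.303 * 8.314 * 297 = 5686.7
Denominator: 0.6 * 2 * 96485 = 115782.0
b = 5686.7 / 115782.0 = 0.049 V/decade

0.049 V/decade


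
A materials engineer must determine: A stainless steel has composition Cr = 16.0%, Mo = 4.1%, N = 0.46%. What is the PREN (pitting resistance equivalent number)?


Apply the PREN formula: PREN = Cr + 3.3*Mo + 16*N
PREN = 16.0 + 3.3*4.1 + 16*0.46
PREN = 16.0 + 13.53 + 7.36 = 36.89

36.89


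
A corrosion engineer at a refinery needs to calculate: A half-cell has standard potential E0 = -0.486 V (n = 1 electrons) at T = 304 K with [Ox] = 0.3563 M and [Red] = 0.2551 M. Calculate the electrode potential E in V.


Apply the Nernst equation: E = E0 + (RT/nF)*ln([Ox]/[Red])
Step 1: RT/nF = 8.314*304/(1*96485) = 0.02619533 V
Step 2: [Ox]/[Red] = 0.3563/0.2551 = 1.396707
Step 3: ln(1.396707) = 0.334117
Step 4: correction = 0.02619533 * 0.334117 = 0.0088 V
E = -0.486 + 0.0088 = -0.4772 V

-0.4772 V


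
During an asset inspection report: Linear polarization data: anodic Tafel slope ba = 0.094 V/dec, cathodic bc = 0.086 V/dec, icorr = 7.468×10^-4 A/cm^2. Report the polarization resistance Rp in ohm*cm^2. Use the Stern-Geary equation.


Apply the Stern-Geary equation: Rp = ba*bc / (2.303*icorr*(ba+bc))
ba*bc = 0.094*0.086 = 0.008084
ba+bc = 0.18; 2.303*icorr*(ba+bc) = 2.303*7.468×10^-4*0.18 = 3.0957847×10^-4
Rp = 0.008084 / 3.0957847×10^-4 = 26.1 ohm*cm^2

26.1 ohm*cm^2


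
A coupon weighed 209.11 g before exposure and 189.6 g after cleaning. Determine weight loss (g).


Weight loss = initial − final
WL = 209.11 − 189.6 = 19.51 g

19.51 g


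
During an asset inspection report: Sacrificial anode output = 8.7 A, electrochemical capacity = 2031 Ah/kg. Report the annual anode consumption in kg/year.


Annual consumption = current * hours per year / capacity
Rate = 8.7 * 8760 / 2031 = 37.5 kg/year

37.5 kg/year


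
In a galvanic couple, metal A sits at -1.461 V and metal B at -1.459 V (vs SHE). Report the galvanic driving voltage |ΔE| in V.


Driving voltage is the absolute potential difference.
|ΔE| = |-1.461 − (-1.459)| = 0.002 V

0.002 V


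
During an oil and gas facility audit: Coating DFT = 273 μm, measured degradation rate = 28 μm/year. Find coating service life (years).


Service life = thickness / degradation rate
Life = 273 / 28 = 9.8 years

9.8 years


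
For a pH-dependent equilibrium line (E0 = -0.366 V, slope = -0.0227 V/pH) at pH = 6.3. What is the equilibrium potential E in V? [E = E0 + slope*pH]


Apply the Pourbaix line equation: E = E0 + slope*pH
E = -0.366 + (-0.0227)*6.3 = -0.366 + (-0.14301) = -0.50901 V
Rounded to 4 decimal places: E = -0.5090 V

-0.5090 V


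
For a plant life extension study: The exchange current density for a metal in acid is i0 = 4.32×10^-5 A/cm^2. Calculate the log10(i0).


i0 = 4.32×10^-5 A/cm^2
log10(i0) = -4.365

-4.365


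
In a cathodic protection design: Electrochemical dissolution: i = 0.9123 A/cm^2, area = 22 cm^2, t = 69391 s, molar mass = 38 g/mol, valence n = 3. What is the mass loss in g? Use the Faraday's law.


Apply Faraday's law: m = i*A*t*M / (n*F)
Total charge passed Q = i*A*t = 0.9123*22*69391 = 1392719.0046 C
m = Q*M/(n*F) = 1392719.0046*38/(3*96485) = 182.8378 g

182.8378 g


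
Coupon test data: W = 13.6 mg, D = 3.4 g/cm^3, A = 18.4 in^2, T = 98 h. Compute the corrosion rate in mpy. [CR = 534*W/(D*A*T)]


Apply the mpy weight-loss relation: CR = 534 * W / (D * A * T)
Numerator: 534 * 13.6 = 7262.4
Denominator: 3.4 * 18.4 * 98 = 6130.88
CR = 7262.4 / 6130.88 = 1.18456 mpy

1.18456 mpy


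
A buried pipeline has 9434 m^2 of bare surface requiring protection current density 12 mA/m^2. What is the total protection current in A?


I = area * current density, then convert mA → A (÷1000)
I = 9434 * 12 / 1000 = 113.21 A

113.21 A


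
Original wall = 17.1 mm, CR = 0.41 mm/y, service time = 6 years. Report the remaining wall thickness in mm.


Remaining wall = original − CR × time
t = 17.1 − 0.41*6 = 17.1 − 2.46 = 14.64 mm

14.64 mm


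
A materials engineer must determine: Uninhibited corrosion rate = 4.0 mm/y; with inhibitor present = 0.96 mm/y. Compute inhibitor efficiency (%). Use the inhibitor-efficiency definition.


Apply the inhibitor-efficiency definition: IE = (CR_blank − CR_inh)/CR_blank × 100
IE = (4.0 − 0.96) / 4.0 × 100
IE = 3.04 / 4.0 × 100 = 76.0 %

76.0 %


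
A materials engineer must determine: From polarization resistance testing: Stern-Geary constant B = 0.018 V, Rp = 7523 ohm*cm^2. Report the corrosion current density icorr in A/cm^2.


Apply the Stern-Geary relation: icorr = B / Rp
icorr = 0.018 / 7523 = 2.393×10^-6 A/cm^2

2.393×10^-6 A/cm^2


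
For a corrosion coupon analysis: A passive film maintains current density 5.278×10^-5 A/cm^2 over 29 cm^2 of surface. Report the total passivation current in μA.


I = i_pass * A, then convert A → μA (×10^6)
I = 5.278×10^-5 * 29 * 10^6 = 1530.62 μA

1530.62 μA


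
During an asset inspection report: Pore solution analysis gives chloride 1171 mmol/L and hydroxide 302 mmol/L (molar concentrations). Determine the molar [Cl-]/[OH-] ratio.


Threshold parameter = [Cl-] / [OH-] (molar basis; both in mmol/L, so units cancel)
Ratio = 1171 / 302 = 3.88

3.88


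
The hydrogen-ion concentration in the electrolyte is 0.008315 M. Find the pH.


pH = −log10[H+]
pH = −log10(0.008315) = 2.08

2.08


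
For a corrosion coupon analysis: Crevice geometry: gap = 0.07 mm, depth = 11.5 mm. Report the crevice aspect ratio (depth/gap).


Aspect ratio = depth / gap
Ratio = 11.5 / 0.07 = 164.3

164.3


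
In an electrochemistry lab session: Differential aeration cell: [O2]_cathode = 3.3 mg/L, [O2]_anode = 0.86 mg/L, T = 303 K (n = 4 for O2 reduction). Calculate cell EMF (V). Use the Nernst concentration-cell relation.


Apply the Nernst concentration-cell relation: E = (RT/nF)*ln(C_cathode/C_anode)
RT/nF = 8.314*303/(4*96485) = 0.00652729 V
ln(3.3/0.86) = 1.34475
E = 0.00652729 * 1.34475 = 0.00878 V

0.00878 V


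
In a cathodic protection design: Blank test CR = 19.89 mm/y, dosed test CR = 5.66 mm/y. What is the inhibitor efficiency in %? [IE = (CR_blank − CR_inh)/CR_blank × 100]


Apply the inhibitor-efficiency definition: IE = (CR_blank − CR_inh)/CR_blank × 100
IE = (19.89 − 5.66) / 19.89 × 100
IE = 14.23 / 19.89 × 100 = 71.5 %

71.5 %


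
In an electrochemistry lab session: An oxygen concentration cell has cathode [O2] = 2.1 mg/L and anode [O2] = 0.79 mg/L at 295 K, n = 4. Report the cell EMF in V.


Apply the Nernst concentration-cell relation: E = (RT/nF)*ln(C_cathode/C_anode)
RT/nF = 8.314*295/(4*96485) = 0.00635495 V
ln(2.1/0.79) = 0.97766
E = 0.00635495 * 0.97766 = 0.00621 V

0.00621 V


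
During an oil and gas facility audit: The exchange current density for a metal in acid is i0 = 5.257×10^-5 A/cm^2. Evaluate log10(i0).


i0 = 5.257×10^-5 A/cm^2
log10(i0) = -4.279

-4.279


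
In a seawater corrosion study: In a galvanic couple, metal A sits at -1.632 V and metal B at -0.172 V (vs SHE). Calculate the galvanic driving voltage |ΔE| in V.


Driving voltage is the absolute potential difference.
|ΔE| = |-1.632 − (-0.172)| = 1.46 V

1.46 V


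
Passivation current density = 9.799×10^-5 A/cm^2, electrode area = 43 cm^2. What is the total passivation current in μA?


I = i_pass * A, then convert A → μA (×10^6)
I = 9.799×10^-5 * 43 * 10^6 = 4213.57 μA

4213.57 μA


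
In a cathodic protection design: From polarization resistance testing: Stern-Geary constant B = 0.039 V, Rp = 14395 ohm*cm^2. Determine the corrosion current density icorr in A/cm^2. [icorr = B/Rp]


Apply the Stern-Geary relation: icorr = B / Rp
icorr = 0.039 / 14395 = 2.709×10^-6 A/cm^2

2.709×10^-6 A/cm^2


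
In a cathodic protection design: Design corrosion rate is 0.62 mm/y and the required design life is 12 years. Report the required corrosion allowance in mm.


Corrosion allowance = CR × design life
CA = 0.62 * 12 = 7.44 mm

7.44 mm


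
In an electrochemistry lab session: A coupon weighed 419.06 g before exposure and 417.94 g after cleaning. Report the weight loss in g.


Weight loss = initial − final
WL = 419.06 − 417.94 = 1.12 g

1.12 g


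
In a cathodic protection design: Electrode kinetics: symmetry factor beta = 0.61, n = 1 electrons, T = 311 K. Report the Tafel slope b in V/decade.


Apply the Tafel slope relation: b = 2.303*R*T/(beta*n*F)
Numerator: 2.303 * 8.314 * 311 = 5954.76
Denominator: 0.61 * 1 * 96485 = 58855.85
b = 5954.76 / 58855.85 = 0.101 V/decade

0.101 V/decade


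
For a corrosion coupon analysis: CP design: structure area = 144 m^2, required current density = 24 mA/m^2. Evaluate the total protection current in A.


I = area * current density, then convert mA → A (÷1000)
I = 144 * 24 / 1000 = 3.46 A

3.46 A


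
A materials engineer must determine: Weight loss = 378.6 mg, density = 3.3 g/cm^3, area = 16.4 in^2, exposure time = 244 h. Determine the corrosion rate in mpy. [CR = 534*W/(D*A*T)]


Apply the mpy weight-loss relation: CR = 534 * W / (D * A * T)
Numerator: 534 * 378.6 = 202172.4
Denominator: 3.3 * 16.4 * 244 = 13205.28
CR = 202172.4 / 13205.28 = 15.31 mpy

15.31 mpy


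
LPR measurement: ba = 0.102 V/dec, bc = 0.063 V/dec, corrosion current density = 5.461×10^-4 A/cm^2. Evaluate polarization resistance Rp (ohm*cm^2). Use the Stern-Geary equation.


Apply the Stern-Geary equation: Rp = ba*bc / (2.303*icorr*(ba+bc))
ba*bc = 0.102*0.063 = 0.006426
ba+bc = 0.165; 2.303*icorr*(ba+bc) = 2.303*5.461×10^-4*0.165 = 2.0751527×10^-4
Rp = 0.006426 / 2.0751527×10^-4 = 30.97 ohm*cm^2

30.97 ohm*cm^2


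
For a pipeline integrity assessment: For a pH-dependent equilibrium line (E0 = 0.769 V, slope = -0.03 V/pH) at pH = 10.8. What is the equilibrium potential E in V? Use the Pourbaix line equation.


Apply the Pourbaix line equation: E = E0 + slope*pH
E = 0.769 + (-0.03)*10.8 = 0.769 + (-0.324) = 0.445 V
Rounded to 4 decimal places: E = 0.4450 V

0.4450 V


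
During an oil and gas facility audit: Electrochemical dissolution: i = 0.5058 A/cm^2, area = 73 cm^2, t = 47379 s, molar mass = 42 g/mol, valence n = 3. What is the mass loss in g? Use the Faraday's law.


Apply Faraday's law: m = i*A*t*M / (n*F)
Total charge passed Q = i*A*t = 0.5058*73*47379 = 1749393.7686 C
m = Q*M/(n*F) = 1749393.7686*42/(3*96485) = 253.838 g

253.838 g


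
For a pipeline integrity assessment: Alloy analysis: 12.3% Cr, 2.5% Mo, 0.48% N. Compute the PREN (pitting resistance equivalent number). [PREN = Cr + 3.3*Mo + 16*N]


Apply the PREN formula: PREN = Cr + 3.3*Mo + 16*N
PREN = 12.3 + 3.3*2.5 + 16*0.48
PREN = 12.3 + 8.25 + 7.68 = 28.23

28.23


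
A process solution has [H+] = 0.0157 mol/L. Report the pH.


pH = −log10[H+]
pH = −log10(0.0157) = 1.8

1.8


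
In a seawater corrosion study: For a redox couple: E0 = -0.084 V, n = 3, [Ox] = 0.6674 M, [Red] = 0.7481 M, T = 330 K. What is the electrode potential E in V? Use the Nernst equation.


Apply the Nernst equation: E = E0 + (RT/nF)*ln([Ox]/[Red])
Step 1: RT/nF = 8.314*330/(3*96485) = 0.00947857 V
Step 2: [Ox]/[Red] = 0.6674/0.7481 = 0.892127
Step 3: ln(0.892127) = -0.114147
Step 4: correction = 0.00947857 * -0.114147 = -0.0011 V
E = -0.084 + -0.0011 = -0.0851 V

-0.0851 V


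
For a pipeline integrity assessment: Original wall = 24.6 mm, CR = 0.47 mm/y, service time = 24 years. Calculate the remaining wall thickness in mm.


Remaining wall = original − CR × time
t = 24.6 − 0.47*24 = 24.6 − 11.28 = 13.32 mm

13.32 mm


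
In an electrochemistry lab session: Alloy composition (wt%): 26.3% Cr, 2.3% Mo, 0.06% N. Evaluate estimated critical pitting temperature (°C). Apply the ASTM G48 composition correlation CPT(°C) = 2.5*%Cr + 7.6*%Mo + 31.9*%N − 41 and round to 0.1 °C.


Apply the ASTM G48 empirical CPT estimate: CPT(°C) = 2.5*%Cr + 7.6*%Mo + 31.9*%N − 41
2.5*26.3 = 65.75; 7.6*2.3 = 17.48; 31.9*0.06 = 1.914
CPT = 65.75 + 17.48 + 1.914 − 41 = 44.144 °C
Rounded to 0.1 °C: CPT ≈ 44.1 °C

44.1 °C


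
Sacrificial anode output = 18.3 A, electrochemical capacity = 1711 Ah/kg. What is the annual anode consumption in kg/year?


Annual consumption = current * hours per year / capacity
Rate = 18.3 * 8760 / 1711 = 93.7 kg/year

93.7 kg/year


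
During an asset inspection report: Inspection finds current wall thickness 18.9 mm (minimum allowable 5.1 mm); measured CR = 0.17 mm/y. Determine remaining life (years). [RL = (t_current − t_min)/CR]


Apply the remaining-life relation: RL = (t_current − t_min) / CR
RL = (18.9 − 5.1) / 0.17 = 13.8 / 0.17 = 81.2 years

81.2 years


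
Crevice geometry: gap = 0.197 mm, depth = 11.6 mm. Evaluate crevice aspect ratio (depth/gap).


Aspect ratio = depth / gap
Ratio = 11.6 / 0.197 = 58.9

58.9


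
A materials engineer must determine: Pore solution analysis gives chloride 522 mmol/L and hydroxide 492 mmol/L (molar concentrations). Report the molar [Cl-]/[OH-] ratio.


Threshold parameter = [Cl-] / [OH-] (molar basis; both in mmol/L, so units cancel)
Ratio = 522 / 492 = 1.06

1.06


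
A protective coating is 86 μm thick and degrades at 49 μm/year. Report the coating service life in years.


Service life = thickness / degradation rate
Life = 86 / 49 = 1.8 years

1.8 years


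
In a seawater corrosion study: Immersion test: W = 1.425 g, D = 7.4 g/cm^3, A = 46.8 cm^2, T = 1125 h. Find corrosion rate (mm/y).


Apply the mm/y weight-loss relation: CR = 87600 * W / (D * A * T)
Numerator: 87600 * 1.425 = 124830.0
Denominator: 7.4 * 46.8 * 1125 = 389610.0
CR = 124830.0 / 389610.0 = 0.3204 mm/y

0.3204 mm/y


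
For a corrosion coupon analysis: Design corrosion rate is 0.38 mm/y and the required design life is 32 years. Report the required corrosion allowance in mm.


Corrosion allowance = CR × design life
CA = 0.38 * 32 = 12.16 mm

12.16 mm


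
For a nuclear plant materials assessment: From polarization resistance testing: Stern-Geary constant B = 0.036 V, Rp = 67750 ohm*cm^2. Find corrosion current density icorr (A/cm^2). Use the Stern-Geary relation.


Apply the Stern-Geary relation: icorr = B / Rp
icorr = 0.036 / 67750 = 5.314×10^-7 A/cm^2

5.314×10^-7 A/cm^2


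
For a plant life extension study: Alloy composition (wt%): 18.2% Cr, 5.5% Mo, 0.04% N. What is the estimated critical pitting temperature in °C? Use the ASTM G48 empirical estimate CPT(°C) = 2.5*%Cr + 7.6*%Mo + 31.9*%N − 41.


Apply the ASTM G48 empirical CPT estimate: CPT(°C) = 2.5*%Cr + 7.6*%Mo + 31.9*%N − 41
2.5*18.2 = 45.5; 7.6*5.5 = 41.8; 31.9*0.04 = 1.276
CPT = 45.5 + 41.8 + 1.276 − 41 = 47.576 °C
Rounded to 0.1 °C: CPT ≈ 47.6 °C

47.6 °C


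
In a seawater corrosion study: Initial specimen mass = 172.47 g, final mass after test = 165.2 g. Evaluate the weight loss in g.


Weight loss = initial − final
WL = 172.47 − 165.2 = 7.27 g

7.27 g


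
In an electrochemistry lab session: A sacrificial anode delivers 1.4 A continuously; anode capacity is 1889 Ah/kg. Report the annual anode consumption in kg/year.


Annual consumption = current * hours per year / capacity
Rate = 1.4 * 8760 / 1889 = 6.5 kg/year

6.5 kg/year


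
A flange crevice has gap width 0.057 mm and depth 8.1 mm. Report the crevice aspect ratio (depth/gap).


Aspect ratio = depth / gap
Ratio = 8.1 / 0.057 = 142.1

142.1


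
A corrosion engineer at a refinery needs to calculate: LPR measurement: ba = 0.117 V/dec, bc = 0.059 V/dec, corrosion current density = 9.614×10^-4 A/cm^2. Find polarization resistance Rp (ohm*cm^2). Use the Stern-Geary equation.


Apply the Stern-Geary equation: Rp = ba*bc / (2.303*icorr*(ba+bc))
ba*bc = 0.117*0.059 = 0.006903
ba+bc = 0.176; 2.303*icorr*(ba+bc) = 2.303*9.614×10^-4*0.176 = 3.8968234×10^-4
Rp = 0.006903 / 3.8968234×10^-4 = 17.71 ohm*cm^2

17.71 ohm*cm^2


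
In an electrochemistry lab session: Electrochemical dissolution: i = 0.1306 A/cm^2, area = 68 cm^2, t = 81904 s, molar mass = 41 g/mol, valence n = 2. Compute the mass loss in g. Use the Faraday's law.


Apply Faraday's law: m = i*A*t*M / (n*F)
Total charge passed Q = i*A*t = 0.1306*68*81904 = 727373.0432 C
m = Q*M/(n*F) = 727373.0432*41/(2*96485) = 154.5437 g

154.5437 g


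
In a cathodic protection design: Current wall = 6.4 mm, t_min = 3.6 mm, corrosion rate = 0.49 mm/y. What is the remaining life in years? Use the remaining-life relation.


Apply the remaining-life relation: RL = (t_current − t_min) / CR
RL = (6.4 − 3.6) / 0.49 = 2.8 / 0.49 = 5.7 years

5.7 years


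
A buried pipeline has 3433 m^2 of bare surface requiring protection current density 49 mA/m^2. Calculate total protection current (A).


I = area * current density, then convert mA → A (÷1000)
I = 3433 * 49 / 1000 = 168.22 A

168.22 A


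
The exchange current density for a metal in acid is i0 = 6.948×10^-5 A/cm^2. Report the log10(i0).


i0 = 6.948×10^-5 A/cm^2
log10(i0) = -4.158

-4.158


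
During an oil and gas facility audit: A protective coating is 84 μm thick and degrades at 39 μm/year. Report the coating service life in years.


Service life = thickness / degradation rate
Life = 84 / 39 = 2.2 years

2.2 years


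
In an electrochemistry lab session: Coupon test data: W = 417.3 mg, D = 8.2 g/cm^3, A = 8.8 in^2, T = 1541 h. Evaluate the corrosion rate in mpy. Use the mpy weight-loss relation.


Apply the mpy weight-loss relation: CR = 534 * W / (D * A * T)
Numerator: 534 * 417.3 = 222838.2
Denominator: 8.2 * 8.8 * 1541 = 111198.56
CR = 222838.2 / 111198.56 = 2.004 mpy

2.004 mpy


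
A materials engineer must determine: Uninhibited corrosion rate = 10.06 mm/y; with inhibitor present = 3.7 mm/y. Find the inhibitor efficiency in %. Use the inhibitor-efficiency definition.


Apply the inhibitor-efficiency definition: IE = (CR_blank − CR_inh)/CR_blank × 100
IE = (10.06 − 3.7) / 10.06 × 100
IE = 6.36 / 10.06 × 100 = 63.2 %

63.2 %


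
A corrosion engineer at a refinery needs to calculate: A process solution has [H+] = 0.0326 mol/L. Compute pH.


pH = −log10[H+]
pH = −log10(0.0326) = 1.49

1.49


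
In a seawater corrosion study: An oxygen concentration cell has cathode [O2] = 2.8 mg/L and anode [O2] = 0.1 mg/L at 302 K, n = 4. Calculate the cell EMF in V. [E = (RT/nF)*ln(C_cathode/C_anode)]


Apply the Nernst concentration-cell relation: E = (RT/nF)*ln(C_cathode/C_anode)
RT/nF = 8.314*302/(4*96485) = 0.00650575 V
ln(2.8/0.1) = 3.3322
E = 0.00650575 * 3.3322 = 0.02168 V

0.02168 V
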